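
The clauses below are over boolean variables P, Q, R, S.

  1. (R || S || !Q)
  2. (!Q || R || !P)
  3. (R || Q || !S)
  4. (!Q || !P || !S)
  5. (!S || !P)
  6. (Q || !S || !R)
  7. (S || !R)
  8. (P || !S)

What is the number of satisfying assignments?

2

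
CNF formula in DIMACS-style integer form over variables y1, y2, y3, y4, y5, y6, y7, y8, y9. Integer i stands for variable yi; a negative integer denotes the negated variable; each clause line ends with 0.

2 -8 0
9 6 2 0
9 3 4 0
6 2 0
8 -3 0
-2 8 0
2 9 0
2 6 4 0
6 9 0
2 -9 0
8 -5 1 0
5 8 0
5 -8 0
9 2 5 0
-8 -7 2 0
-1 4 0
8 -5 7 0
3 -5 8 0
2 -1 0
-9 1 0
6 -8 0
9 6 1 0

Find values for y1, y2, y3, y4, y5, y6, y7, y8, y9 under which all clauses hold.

y1=True, y2=True, y3=False, y4=True, y5=True, y6=True, y7=False, y8=True, y9=False

Check each clause:
  1. (y2 \/ ~y8) — y2 is true.
  2. (y6 \/ y2 \/ y9) — y2 is true.
  3. (y9 \/ y3 \/ y4) — y4 is true.
  4. (y6 \/ y2) — y2 is true.
  5. (y8 \/ ~y3) — y8 is true.
  6. (y8 \/ ~y2) — y8 is true.
  7. (y9 \/ y2) — y2 is true.
  8. (y4 \/ y2 \/ y6) — y2 is true.
  9. (y9 \/ y6) — y6 is true.
  10. (y2 \/ ~y9) — y2 is true.
  11. (y8 \/ ~y5 \/ y1) — y8 is true.
  12. (y5 \/ y8) — y8 is true.
  13. (~y8 \/ y5) — y5 is true.
  14. (y9 \/ y2 \/ y5) — y2 is true.
  15. (~y7 \/ y2 \/ ~y8) — ~y7 is true.
  16. (~y1 \/ y4) — y4 is true.
  17. (~y5 \/ y8 \/ y7) — y8 is true.
  18. (y3 \/ ~y5 \/ y8) — y8 is true.
  19. (~y1 \/ y2) — y2 is true.
  20. (y1 \/ ~y9) — y1 is true.
  21. (~y8 \/ y6) — y6 is true.
  22. (y9 \/ y6 \/ y1) — y1 is true.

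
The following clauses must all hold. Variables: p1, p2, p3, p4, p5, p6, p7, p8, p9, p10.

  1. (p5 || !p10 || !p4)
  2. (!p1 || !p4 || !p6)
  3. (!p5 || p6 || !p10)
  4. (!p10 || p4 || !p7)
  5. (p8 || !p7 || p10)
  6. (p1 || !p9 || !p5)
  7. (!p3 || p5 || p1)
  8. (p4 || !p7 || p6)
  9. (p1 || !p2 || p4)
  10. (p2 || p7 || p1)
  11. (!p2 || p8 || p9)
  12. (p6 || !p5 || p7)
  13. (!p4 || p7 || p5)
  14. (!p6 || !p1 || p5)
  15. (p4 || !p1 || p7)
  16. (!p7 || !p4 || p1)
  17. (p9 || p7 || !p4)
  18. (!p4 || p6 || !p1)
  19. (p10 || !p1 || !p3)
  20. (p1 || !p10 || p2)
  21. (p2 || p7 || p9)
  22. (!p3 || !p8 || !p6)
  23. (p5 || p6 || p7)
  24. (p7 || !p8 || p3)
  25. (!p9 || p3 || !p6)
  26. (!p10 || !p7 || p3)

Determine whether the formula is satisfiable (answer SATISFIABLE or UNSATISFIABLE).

Set p1 = True and propagate.
Branch on p2: take p2 = True.
The remaining clauses are satisfied by p3 = False, p4 = False, p5 = True, p6 = True, p7 = True, p8 = True, p9 = False, p10 = False.
So p1=True, p2=True, p3=False, p4=False, p5=True, p6=True, p7=True, p8=True, p9=False, p10=False is a satisfying assignment.

SATISFIABLE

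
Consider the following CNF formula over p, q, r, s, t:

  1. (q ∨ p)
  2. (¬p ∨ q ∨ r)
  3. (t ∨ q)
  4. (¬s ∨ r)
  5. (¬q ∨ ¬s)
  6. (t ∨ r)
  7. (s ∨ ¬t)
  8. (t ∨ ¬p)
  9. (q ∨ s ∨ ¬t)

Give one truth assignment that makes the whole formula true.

p=0, q=1, r=1, s=0, t=0

r occurs only positively in the remaining clauses — set r = True.
Branch on p: take p = False.
  then q is forced to True.
  then s is forced to False.
  then t is forced to False.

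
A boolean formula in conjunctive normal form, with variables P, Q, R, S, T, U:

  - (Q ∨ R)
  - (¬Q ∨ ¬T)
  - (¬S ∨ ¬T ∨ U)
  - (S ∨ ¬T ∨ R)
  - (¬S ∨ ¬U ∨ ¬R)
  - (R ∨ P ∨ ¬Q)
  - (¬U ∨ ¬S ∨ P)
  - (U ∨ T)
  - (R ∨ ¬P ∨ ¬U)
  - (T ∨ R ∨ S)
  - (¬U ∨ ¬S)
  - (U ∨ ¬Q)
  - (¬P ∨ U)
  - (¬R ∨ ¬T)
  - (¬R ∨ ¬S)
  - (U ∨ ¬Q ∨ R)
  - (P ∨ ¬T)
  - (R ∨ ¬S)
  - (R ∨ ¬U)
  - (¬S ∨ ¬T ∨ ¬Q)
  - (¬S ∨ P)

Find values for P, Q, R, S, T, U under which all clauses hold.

Branch on P: take P = False.
  then T is forced to False.
  then U is forced to True.
  then S is forced to False.
  then R is forced to True.
Q is now unconstrained; take Q = False.
Every clause has at least one true literal under this assignment.
Check each clause:
  1. (Q ∨ R) — R is true.
  2. (¬Q ∨ ¬T) — ¬T is true.
  3. (U ∨ ¬S ∨ ¬T) — ¬T is true.
  4. (S ∨ ¬T ∨ R) — R is true.
  5. (¬R ∨ ¬U ∨ ¬S) — ¬S is true.
  6. (R ∨ ¬Q ∨ P) — R is true.
  7. (¬S ∨ ¬U ∨ P) — ¬S is true.
  8. (T ∨ U) — U is true.
  9. (¬P ∨ R ∨ ¬U) — R is true.
  10. (S ∨ R ∨ T) — R is true.
  11. (¬S ∨ ¬U) — ¬S is true.
  12. (¬Q ∨ U) — U is true.
  13. (U ∨ ¬P) — ¬P is true.
  14. (¬R ∨ ¬T) — ¬T is true.
  15. (¬S ∨ ¬R) — ¬S is true.
  16. (R ∨ ¬Q ∨ U) — R is true.
  17. (P ∨ ¬T) — ¬T is true.
  18. (R ∨ ¬S) — R is true.
  19. (R ∨ ¬U) — R is true.
  20. (¬Q ∨ ¬T ∨ ¬S) — ¬T is true.
  21. (¬S ∨ P) — ¬S is true.

P = F, Q = F, R = T, S = F, T = F, U = T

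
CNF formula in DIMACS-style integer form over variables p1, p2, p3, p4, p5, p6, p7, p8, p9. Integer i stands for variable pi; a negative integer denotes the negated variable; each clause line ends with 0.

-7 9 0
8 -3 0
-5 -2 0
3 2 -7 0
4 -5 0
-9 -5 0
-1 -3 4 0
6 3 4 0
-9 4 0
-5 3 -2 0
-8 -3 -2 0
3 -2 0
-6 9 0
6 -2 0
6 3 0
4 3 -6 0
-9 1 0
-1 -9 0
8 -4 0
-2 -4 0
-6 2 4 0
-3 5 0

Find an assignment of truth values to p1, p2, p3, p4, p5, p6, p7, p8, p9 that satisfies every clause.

p1=True, p2=False, p3=True, p4=True, p5=True, p6=False, p7=False, p8=True, p9=False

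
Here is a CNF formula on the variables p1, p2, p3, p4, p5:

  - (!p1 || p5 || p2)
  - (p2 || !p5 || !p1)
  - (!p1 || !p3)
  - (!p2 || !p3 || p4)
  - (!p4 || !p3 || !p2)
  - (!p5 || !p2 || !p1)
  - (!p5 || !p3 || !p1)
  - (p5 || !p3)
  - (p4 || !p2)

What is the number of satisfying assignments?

9

Case analysis on p2 and p1:
  p2=1, p1=1: remaining (p3,p4,p5) ∈ {(0,1,0)} — 1.
  p2=1, p1=0: remaining (p3,p4,p5) ∈ {(0,1,0); (0,1,1)} — 2.
  p2=0, p1=1: a clause becomes empty — 0.
  p2=0, p1=0: p4 free; 3 ways for (p3,p5) × 2^1 = 6.
Total: 1 + 2 + 0 + 6 = 9.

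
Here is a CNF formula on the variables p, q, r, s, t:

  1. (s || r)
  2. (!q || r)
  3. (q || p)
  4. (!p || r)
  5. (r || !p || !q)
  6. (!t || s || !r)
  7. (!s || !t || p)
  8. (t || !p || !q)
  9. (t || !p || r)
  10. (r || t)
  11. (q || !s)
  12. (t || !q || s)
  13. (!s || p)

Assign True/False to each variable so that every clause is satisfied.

Set p = True and propagate.
  then r is forced to True.
Branch on q: take q = False.
  then s is forced to False.
  then t is forced to False.

p=True  q=False  r=True  s=False  t=False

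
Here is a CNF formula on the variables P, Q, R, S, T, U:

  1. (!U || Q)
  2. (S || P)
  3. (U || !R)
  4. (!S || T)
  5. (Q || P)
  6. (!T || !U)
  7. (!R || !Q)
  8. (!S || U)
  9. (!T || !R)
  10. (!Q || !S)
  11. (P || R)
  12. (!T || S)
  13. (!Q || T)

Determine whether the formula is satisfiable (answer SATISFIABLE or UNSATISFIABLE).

SATISFIABLE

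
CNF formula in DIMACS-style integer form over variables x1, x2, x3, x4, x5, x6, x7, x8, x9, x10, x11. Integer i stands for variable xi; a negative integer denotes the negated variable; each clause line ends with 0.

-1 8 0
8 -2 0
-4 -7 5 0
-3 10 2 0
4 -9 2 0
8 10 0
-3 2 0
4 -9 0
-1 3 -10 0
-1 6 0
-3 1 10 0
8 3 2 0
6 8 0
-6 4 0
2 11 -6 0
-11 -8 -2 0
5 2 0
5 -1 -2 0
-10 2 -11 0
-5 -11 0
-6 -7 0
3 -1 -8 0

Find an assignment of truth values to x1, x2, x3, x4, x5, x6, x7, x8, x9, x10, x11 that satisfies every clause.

x1=F, x2=T, x3=F, x4=F, x5=T, x6=F, x7=F, x8=T, x9=F, x10=F, x11=F

x7 occurs only negated in the remaining clauses — set x7 = False.
Pure literal: x9 appears only negated; assign x9 = False.
Try x1 = False.
Set x2 = True and propagate.
  then x8 is forced to True.
  then x11 is forced to False.
Set x3 = False and propagate.
The remaining clauses are satisfied by x4 = False, x5 = True, x6 = False, x10 = False.
Every clause has at least one true literal under this assignment.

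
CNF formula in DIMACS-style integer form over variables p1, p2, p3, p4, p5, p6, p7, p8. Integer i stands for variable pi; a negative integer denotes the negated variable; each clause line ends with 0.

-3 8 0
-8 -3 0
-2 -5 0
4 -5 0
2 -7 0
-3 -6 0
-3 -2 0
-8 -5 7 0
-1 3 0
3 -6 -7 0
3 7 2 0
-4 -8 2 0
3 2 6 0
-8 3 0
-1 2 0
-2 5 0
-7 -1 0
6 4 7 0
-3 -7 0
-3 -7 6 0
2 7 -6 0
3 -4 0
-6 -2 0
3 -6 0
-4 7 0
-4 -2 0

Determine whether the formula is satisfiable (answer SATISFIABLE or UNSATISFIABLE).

UNSATISFIABLE

p3 = True:
  propagation gives p8=True; an empty clause results — contradiction.
p3 = False:
  propagation gives p1=False, p8=False, p4=False, p5=False; an empty clause results — contradiction.
Every branch closes, so no satisfying assignment exists.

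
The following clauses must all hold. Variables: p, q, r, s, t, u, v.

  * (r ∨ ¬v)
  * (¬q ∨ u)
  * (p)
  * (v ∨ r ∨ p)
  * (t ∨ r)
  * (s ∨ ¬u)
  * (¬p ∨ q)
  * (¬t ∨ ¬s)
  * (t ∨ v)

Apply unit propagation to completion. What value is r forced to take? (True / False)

(p) is a unit clause: p = True.
From (¬p ∨ q) and p = True: q = True.
From (¬q ∨ u) and q = True: u = True.
In (¬u ∨ s), ¬u is now false; s must hold, so s = True.
From (¬s ∨ ¬t) and s = True: t = False.
(t ∨ r) with t = False leaves only r, so r = True.

True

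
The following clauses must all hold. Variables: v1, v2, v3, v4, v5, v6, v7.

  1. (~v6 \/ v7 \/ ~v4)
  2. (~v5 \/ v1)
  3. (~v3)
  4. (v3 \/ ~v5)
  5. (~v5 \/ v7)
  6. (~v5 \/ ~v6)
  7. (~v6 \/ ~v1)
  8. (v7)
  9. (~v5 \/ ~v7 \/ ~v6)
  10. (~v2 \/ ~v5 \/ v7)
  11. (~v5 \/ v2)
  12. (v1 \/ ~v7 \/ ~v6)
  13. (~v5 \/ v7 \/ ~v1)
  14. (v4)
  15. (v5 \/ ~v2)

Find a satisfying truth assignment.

v1=0  v2=0  v3=0  v4=1  v5=0  v6=0  v7=1

Check each clause:
  1. (~v6 \/ ~v4 \/ v7) — ~v6 is true.
  2. (~v5 \/ v1) — ~v5 is true.
  3. (~v3) — ~v3 is true.
  4. (v3 \/ ~v5) — ~v5 is true.
  5. (v7 \/ ~v5) — ~v5 is true.
  6. (~v6 \/ ~v5) — ~v6 is true.
  7. (~v1 \/ ~v6) — ~v6 is true.
  8. (v7) — v7 is true.
  9. (~v7 \/ ~v6 \/ ~v5) — ~v6 is true.
  10. (~v5 \/ ~v2 \/ v7) — ~v5 is true.
  11. (v2 \/ ~v5) — ~v5 is true.
  12. (v1 \/ ~v6 \/ ~v7) — ~v6 is true.
  13. (v7 \/ ~v1 \/ ~v5) — ~v5 is true.
  14. (v4) — v4 is true.
  15. (v5 \/ ~v2) — ~v2 is true.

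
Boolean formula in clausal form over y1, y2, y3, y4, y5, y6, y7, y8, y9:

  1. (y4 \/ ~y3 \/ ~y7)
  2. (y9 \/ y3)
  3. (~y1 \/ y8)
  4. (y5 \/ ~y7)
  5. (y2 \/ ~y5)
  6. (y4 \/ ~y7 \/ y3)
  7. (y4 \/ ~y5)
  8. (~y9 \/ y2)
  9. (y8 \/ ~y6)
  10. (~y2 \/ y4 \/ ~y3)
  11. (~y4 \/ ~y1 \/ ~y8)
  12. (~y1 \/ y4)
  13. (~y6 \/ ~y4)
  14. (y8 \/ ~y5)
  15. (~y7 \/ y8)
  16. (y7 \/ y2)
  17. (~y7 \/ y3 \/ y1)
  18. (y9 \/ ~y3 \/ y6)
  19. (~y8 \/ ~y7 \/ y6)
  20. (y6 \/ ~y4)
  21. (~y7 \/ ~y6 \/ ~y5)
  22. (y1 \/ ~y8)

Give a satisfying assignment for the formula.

Branch on y1: take y1 = False.
  then y8 is forced to False.
  then y6 is forced to False.
  then y5 is forced to False.
  then y7 is forced to False.
  then y2 is forced to True.
  then y4 is forced to False.
  then y3 is forced to False.
  then y9 is forced to True.
Every clause has at least one true literal under this assignment.

y1=F, y2=T, y3=F, y4=F, y5=F, y6=F, y7=F, y8=F, y9=T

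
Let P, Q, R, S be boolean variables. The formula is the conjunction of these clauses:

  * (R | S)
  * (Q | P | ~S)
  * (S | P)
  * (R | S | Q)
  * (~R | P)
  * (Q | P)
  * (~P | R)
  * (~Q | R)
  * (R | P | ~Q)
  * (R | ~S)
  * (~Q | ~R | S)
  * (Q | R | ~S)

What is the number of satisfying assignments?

The models are:
  P=1 Q=0 R=1 S=0
  P=1 Q=0 R=1 S=1
  P=1 Q=1 R=1 S=1
Count: 3.

3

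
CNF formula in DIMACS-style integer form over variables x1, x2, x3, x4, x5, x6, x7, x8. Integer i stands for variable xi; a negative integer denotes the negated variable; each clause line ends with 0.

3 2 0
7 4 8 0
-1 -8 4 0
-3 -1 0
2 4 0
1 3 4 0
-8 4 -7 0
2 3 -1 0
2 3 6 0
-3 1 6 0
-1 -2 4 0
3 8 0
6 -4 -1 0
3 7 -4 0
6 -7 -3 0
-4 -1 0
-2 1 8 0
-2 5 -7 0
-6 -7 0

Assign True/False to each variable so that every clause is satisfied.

x1=False  x2=False  x3=True  x4=True  x5=True  x6=True  x7=False  x8=True

x5 occurs only positively in the remaining clauses — set x5 = True.
Set x1 = False and propagate.
Set x2 = False and propagate.
  then x3 is forced to True.
  then x4 is forced to True.
  then x6 is forced to True.
  then x7 is forced to False.
x8 is now unconstrained; take x8 = True.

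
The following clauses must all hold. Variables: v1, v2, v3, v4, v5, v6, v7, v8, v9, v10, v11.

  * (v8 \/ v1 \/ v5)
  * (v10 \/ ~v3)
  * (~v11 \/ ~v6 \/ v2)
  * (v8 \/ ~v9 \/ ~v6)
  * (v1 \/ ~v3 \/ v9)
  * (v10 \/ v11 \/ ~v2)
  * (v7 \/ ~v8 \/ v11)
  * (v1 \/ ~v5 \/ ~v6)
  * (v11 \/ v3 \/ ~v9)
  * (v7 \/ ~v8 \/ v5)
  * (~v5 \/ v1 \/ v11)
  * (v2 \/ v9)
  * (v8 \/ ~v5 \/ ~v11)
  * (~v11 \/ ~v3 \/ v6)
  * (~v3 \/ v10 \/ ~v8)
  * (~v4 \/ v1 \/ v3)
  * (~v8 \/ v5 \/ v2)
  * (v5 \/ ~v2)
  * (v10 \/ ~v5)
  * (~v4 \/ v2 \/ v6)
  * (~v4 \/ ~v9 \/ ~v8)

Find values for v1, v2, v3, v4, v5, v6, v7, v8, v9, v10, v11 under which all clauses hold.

v1=True, v2=True, v3=False, v4=False, v5=True, v6=False, v7=True, v8=True, v9=False, v10=True, v11=True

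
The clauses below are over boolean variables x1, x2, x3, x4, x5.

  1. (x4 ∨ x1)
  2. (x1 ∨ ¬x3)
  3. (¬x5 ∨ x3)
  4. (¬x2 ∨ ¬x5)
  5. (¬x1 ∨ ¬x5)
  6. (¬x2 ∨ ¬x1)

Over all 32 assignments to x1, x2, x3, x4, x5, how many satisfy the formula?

The models are:
  x1=F x2=F x3=F x4=T x5=F
  x1=F x2=T x3=F x4=T x5=F
  x1=T x2=F x3=F x4=F x5=F
  x1=T x2=F x3=F x4=T x5=F
  x1=T x2=F x3=T x4=F x5=F
  x1=T x2=F x3=T x4=T x5=F
Count: 6.

6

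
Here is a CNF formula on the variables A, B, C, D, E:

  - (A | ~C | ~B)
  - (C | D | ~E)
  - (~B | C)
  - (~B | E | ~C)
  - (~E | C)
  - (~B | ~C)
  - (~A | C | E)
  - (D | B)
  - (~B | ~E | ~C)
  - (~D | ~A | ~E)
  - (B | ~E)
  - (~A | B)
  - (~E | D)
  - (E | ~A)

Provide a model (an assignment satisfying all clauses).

A=F  B=F  C=F  D=T  E=F

Check each clause:
  1. (~B | A | ~C) — ~C is true.
  2. (~E | D | C) — D is true.
  3. (~B | C) — ~B is true.
  4. (E | ~B | ~C) — ~C is true.
  5. (~E | C) — ~E is true.
  6. (~C | ~B) — ~C is true.
  7. (C | E | ~A) — ~A is true.
  8. (D | B) — D is true.
  9. (~C | ~E | ~B) — ~E is true.
  10. (~E | ~D | ~A) — ~E is true.
  11. (B | ~E) — ~E is true.
  12. (~A | B) — ~A is true.
  13. (D | ~E) — ~E is true.
  14. (E | ~A) — ~A is true.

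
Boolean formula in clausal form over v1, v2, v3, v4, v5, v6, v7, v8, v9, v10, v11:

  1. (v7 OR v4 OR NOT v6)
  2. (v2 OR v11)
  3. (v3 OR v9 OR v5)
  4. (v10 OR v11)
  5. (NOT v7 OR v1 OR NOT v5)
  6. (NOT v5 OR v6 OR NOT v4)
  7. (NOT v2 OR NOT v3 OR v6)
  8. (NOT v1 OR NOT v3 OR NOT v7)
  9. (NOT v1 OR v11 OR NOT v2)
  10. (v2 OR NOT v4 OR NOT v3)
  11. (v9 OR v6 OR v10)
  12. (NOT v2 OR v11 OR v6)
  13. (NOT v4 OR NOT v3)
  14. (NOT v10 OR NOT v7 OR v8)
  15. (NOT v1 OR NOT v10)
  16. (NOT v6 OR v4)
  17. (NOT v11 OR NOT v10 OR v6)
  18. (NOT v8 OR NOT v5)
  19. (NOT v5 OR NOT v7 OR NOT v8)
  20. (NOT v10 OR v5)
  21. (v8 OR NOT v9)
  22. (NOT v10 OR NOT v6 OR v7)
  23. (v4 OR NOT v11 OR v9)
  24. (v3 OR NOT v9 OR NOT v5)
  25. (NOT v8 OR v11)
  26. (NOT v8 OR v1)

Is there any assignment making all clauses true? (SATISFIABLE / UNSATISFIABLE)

Try v1 = True.
  then v10 is forced to False.
  then v11 is forced to True.
The remaining clauses are satisfied by v2 = True, v3 = False, v4 = True, v5 = False, v6 = True, v7 = False, v8 = True, v9 = True.
So v1=True, v2=True, v3=False, v4=True, v5=False, v6=True, v7=False, v8=True, v9=True, v10=False, v11=True is a satisfying assignment.

SATISFIABLE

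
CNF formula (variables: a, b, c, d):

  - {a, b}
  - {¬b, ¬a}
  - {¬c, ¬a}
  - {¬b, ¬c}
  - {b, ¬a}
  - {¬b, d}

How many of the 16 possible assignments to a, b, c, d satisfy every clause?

1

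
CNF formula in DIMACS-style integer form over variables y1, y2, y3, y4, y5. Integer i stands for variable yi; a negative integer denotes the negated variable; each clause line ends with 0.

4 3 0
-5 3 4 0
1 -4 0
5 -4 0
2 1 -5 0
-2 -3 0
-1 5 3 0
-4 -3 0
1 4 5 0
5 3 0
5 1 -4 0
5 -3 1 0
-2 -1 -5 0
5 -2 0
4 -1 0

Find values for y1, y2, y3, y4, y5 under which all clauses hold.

y1=T, y2=F, y3=F, y4=T, y5=T

Check each clause:
  1. (y4 || y3) — y4 is true.
  2. (!y5 || y3 || y4) — y4 is true.
  3. (!y4 || y1) — y1 is true.
  4. (y5 || !y4) — y5 is true.
  5. (y2 || !y5 || y1) — y1 is true.
  6. (!y2 || !y3) — !y3 is true.
  7. (y5 || !y1 || y3) — y5 is true.
  8. (!y3 || !y4) — !y3 is true.
  9. (y5 || y1 || y4) — y1 is true.
  10. (y3 || y5) — y5 is true.
  11. (!y4 || y1 || y5) — y1 is true.
  12. (y5 || !y3 || y1) — y1 is true.
  13. (!y5 || !y2 || !y1) — !y2 is true.
  14. (y5 || !y2) — y5 is true.
  15. (y4 || !y1) — y4 is true.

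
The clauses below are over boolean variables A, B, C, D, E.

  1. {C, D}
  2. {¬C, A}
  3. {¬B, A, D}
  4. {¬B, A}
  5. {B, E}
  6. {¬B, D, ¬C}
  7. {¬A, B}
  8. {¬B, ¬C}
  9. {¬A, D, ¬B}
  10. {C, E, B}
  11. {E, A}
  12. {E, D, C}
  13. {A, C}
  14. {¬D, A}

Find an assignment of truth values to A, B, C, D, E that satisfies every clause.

Set A = True and propagate.
  then B is forced to True.
  then C is forced to False.
  then D is forced to True.
E is now unconstrained; take E = False.
Every clause has at least one true literal under this assignment.

A=T, B=T, C=F, D=T, E=F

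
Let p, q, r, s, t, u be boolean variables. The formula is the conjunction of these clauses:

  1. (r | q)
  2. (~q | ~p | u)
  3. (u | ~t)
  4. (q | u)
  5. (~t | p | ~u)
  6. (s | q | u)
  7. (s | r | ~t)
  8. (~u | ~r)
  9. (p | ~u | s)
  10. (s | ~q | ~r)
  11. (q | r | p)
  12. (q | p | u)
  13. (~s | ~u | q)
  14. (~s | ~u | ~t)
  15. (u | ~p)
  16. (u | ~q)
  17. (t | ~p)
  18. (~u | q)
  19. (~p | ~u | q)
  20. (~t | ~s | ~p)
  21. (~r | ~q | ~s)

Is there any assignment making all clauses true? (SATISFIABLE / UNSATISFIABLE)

SATISFIABLE

Set p = False and propagate.
Try q = True.
  then u is forced to True.
  then t is forced to False.
  then r is forced to False.
  then s is forced to True.
Every clause has at least one true literal under this assignment.
So p=False, q=True, r=False, s=True, t=False, u=True is a satisfying assignment.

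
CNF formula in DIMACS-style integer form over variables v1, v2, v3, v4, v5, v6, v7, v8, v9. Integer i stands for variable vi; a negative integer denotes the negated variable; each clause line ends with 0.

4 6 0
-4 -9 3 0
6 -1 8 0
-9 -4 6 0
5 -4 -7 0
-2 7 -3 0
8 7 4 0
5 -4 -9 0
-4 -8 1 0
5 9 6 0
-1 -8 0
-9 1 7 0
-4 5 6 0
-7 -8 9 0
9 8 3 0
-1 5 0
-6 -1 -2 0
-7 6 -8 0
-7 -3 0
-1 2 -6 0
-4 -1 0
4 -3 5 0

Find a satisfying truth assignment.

v1 = F  v2 = F  v3 = F  v4 = F  v5 = T  v6 = T  v7 = T  v8 = T  v9 = T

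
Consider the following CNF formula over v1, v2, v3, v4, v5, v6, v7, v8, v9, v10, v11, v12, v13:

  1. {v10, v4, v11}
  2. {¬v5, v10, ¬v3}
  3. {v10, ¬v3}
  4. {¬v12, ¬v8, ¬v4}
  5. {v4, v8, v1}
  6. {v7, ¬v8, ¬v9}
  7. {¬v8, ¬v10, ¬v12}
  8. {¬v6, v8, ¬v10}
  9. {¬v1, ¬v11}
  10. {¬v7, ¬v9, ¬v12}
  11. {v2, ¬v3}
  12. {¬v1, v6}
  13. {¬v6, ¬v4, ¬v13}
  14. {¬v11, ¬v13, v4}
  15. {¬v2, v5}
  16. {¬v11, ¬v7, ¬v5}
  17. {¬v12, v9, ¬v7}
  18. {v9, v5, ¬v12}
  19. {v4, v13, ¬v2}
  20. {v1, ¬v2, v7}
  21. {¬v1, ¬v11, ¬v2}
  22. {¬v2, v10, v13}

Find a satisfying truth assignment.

v1 = F, v2 = T, v3 = F, v4 = T, v5 = T, v6 = T, v7 = T, v8 = T, v9 = F, v10 = T, v11 = F, v12 = F, v13 = F

Check each clause:
  1. {v4, v11, v10} — v10 is true.
  2. {v10, ¬v3, ¬v5} — v10 is true.
  3. {¬v3, v10} — v10 is true.
  4. {¬v12, ¬v4, ¬v8} — ¬v12 is true.
  5. {v4, v8, v1} — v8 is true.
  6. {v7, ¬v9, ¬v8} — ¬v9 is true.
  7. {¬v8, ¬v10, ¬v12} — ¬v12 is true.
  8. {v8, ¬v6, ¬v10} — v8 is true.
  9. {¬v11, ¬v1} — ¬v11 is true.
  10. {¬v9, ¬v12, ¬v7} — ¬v12 is true.
  11. {¬v3, v2} — v2 is true.
  12. {v6, ¬v1} — ¬v1 is true.
  13. {¬v6, ¬v13, ¬v4} — ¬v13 is true.
  14. {v4, ¬v11, ¬v13} — ¬v13 is true.
  15. {v5, ¬v2} — v5 is true.
  16. {¬v11, ¬v7, ¬v5} — ¬v11 is true.
  17. {¬v12, ¬v7, v9} — ¬v12 is true.
  18. {¬v12, v9, v5} — ¬v12 is true.
  19. {v4, ¬v2, v13} — v4 is true.
  20. {v7, v1, ¬v2} — v7 is true.
  21. {¬v2, ¬v1, ¬v11} — ¬v11 is true.
  22. {¬v2, v13, v10} — v10 is true.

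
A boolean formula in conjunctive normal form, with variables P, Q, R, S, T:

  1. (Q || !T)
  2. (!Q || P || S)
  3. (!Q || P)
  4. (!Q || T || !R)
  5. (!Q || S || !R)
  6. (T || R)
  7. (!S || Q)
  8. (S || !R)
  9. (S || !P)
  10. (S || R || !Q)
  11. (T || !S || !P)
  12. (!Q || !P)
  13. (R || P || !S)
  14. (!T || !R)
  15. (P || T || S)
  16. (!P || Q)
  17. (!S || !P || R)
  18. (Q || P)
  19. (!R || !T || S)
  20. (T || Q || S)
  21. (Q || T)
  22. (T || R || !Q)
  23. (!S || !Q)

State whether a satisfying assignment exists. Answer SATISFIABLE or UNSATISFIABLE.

UNSATISFIABLE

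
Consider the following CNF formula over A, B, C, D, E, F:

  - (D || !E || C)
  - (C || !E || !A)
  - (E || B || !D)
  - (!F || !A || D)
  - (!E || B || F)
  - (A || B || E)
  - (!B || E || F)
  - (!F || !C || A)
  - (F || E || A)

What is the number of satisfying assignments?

15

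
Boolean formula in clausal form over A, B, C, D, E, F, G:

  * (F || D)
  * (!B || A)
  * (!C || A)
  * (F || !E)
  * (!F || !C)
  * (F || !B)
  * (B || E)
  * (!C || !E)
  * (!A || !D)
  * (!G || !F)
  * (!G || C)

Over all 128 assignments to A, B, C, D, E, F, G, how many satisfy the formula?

The models are:
  A=0 B=0 C=0 D=0 E=1 F=1 G=0
  A=0 B=0 C=0 D=1 E=1 F=1 G=0
  A=1 B=0 C=0 D=0 E=1 F=1 G=0
  A=1 B=1 C=0 D=0 E=0 F=1 G=0
  A=1 B=1 C=0 D=0 E=1 F=1 G=0
Count: 5.

5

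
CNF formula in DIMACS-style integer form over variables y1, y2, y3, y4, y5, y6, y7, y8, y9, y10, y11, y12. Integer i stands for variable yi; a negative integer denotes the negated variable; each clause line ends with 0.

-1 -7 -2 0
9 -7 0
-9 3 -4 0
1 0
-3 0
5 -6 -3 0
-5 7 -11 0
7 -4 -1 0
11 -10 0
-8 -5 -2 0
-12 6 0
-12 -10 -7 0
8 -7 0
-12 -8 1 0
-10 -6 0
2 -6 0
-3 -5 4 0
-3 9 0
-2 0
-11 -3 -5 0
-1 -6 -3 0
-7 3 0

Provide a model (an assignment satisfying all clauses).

y1=True, y2=False, y3=False, y4=False, y5=False, y6=False, y7=False, y8=True, y9=True, y10=False, y11=False, y12=False

Check each clause:
  1. (!y7 || !y2 || !y1) — !y7 is true.
  2. (y9 || !y7) — y9 is true.
  3. (y3 || !y9 || !y4) — !y4 is true.
  4. (y1) — y1 is true.
  5. (!y3) — !y3 is true.
  6. (!y6 || !y3 || y5) — !y3 is true.
  7. (!y11 || !y5 || y7) — !y5 is true.
  8. (!y1 || y7 || !y4) — !y4 is true.
  9. (y11 || !y10) — !y10 is true.
  10. (!y2 || !y8 || !y5) — !y5 is true.
  11. (y6 || !y12) — !y12 is true.
  12. (!y12 || !y10 || !y7) — !y7 is true.
  13. (y8 || !y7) — y8 is true.
  14. (!y8 || y1 || !y12) — y1 is true.
  15. (!y6 || !y10) — !y6 is true.
  16. (y2 || !y6) — !y6 is true.
  17. (!y5 || y4 || !y3) — !y5 is true.
  18. (!y3 || y9) — y9 is true.
  19. (!y2) — !y2 is true.
  20. (!y11 || !y5 || !y3) — !y3 is true.
  21. (!y3 || !y6 || !y1) — !y6 is true.
  22. (y3 || !y7) — !y7 is true.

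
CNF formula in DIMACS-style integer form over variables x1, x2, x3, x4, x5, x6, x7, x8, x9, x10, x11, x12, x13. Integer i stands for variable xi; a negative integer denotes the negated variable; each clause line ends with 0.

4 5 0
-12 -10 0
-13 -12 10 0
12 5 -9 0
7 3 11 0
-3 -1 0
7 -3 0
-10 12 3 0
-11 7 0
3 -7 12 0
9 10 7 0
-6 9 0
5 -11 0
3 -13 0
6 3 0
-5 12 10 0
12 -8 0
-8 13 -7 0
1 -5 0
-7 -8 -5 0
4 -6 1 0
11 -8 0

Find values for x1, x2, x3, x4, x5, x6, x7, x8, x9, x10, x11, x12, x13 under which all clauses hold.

x1=False, x2=False, x3=True, x4=True, x5=False, x6=True, x7=True, x8=False, x9=True, x10=False, x11=False, x12=True, x13=False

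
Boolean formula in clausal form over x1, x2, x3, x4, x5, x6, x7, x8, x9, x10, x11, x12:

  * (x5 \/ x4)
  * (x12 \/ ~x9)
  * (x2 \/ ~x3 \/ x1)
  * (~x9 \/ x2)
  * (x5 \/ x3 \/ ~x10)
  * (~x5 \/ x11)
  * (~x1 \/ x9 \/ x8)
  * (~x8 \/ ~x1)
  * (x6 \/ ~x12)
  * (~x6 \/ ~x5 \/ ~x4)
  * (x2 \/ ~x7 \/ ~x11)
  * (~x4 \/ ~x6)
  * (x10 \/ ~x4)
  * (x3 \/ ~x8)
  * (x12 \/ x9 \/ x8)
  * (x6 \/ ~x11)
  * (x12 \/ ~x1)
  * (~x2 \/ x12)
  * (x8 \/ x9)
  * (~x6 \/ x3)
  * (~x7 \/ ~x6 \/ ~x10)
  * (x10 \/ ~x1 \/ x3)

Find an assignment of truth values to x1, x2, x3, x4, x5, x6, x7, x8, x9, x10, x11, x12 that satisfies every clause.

x1 = F, x2 = T, x3 = T, x4 = F, x5 = T, x6 = T, x7 = F, x8 = T, x9 = T, x10 = T, x11 = T, x12 = T

x7 occurs only negated in the remaining clauses — set x7 = False.
Try x1 = False.
The remaining clauses are satisfied by x2 = True, x3 = True, x4 = False, x5 = True, x6 = True, x8 = True, x9 = True, x10 = True, x11 = True, x12 = True.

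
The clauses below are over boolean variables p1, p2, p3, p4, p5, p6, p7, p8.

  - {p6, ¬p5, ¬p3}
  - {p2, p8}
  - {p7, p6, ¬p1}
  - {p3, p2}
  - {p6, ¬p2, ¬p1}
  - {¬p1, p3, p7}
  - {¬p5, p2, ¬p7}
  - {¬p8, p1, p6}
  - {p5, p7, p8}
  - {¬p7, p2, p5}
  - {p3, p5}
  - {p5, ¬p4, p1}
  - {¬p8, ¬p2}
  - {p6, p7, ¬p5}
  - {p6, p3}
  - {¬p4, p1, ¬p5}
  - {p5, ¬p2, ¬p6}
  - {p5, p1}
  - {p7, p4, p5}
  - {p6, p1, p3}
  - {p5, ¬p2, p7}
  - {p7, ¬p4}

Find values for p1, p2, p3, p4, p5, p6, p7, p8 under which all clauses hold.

Set p1 = False and propagate.
  then p5 is forced to True.
  then p4 is forced to False.
Try p2 = True.
  then p8 is forced to False.
Try p3 = False.
  then p6 is forced to True.
p7 is now unconstrained; take p7 = False.
Check each clause:
  1. {p6, ¬p5, ¬p3} — ¬p3 is true.
  2. {p2, p8} — p2 is true.
  3. {¬p1, p7, p6} — ¬p1 is true.
  4. {p3, p2} — p2 is true.
  5. {¬p2, ¬p1, p6} — p6 is true.
  6. {p3, p7, ¬p1} — ¬p1 is true.
  7. {p2, ¬p5, ¬p7} — ¬p7 is true.
  8. {¬p8, p6, p1} — ¬p8 is true.
  9. {p8, p5, p7} — p5 is true.
  10. {p2, ¬p7, p5} — ¬p7 is true.
  11. {p5, p3} — p5 is true.
  12. {p5, p1, ¬p4} — ¬p4 is true.
  13. {¬p2, ¬p8} — ¬p8 is true.
  14. {¬p5, p7, p6} — p6 is true.
  15. {p6, p3} — p6 is true.
  16. {p1, ¬p5, ¬p4} — ¬p4 is true.
  17. {¬p2, p5, ¬p6} — p5 is true.
  18. {p1, p5} — p5 is true.
  19. {p5, p7, p4} — p5 is true.
  20. {p3, p1, p6} — p6 is true.
  21. {p7, ¬p2, p5} — p5 is true.
  22. {p7, ¬p4} — ¬p4 is true.

p1=F, p2=T, p3=F, p4=F, p5=T, p6=T, p7=F, p8=F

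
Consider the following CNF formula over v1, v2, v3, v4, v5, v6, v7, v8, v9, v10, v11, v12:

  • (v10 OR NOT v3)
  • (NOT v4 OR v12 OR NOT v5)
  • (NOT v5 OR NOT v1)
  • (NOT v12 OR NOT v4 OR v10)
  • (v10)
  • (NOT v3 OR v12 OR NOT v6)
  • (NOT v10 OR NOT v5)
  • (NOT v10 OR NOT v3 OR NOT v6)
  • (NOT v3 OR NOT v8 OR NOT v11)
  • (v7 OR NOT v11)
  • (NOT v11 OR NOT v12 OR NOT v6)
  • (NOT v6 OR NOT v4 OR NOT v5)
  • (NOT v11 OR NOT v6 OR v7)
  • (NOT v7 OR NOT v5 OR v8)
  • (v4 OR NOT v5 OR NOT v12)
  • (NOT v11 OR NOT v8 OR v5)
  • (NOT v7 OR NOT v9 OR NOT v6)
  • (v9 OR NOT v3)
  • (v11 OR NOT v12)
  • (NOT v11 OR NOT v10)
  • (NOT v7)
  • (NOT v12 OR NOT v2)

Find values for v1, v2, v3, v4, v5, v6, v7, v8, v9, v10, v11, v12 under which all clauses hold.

v1=T, v2=T, v3=F, v4=F, v5=F, v6=T, v7=F, v8=T, v9=F, v10=T, v11=F, v12=F

Check each clause:
  1. (v10 OR NOT v3) — v10 is true.
  2. (NOT v5 OR v12 OR NOT v4) — NOT v5 is true.
  3. (NOT v1 OR NOT v5) — NOT v5 is true.
  4. (NOT v4 OR v10 OR NOT v12) — v10 is true.
  5. (v10) — v10 is true.
  6. (v12 OR NOT v3 OR NOT v6) — NOT v3 is true.
  7. (NOT v5 OR NOT v10) — NOT v5 is true.
  8. (NOT v10 OR NOT v3 OR NOT v6) — NOT v3 is true.
  9. (NOT v8 OR NOT v3 OR NOT v11) — NOT v3 is true.
  10. (v7 OR NOT v11) — NOT v11 is true.
  11. (NOT v12 OR NOT v6 OR NOT v11) — NOT v12 is true.
  12. (NOT v5 OR NOT v4 OR NOT v6) — NOT v5 is true.
  13. (NOT v6 OR NOT v11 OR v7) — NOT v11 is true.
  14. (v8 OR NOT v5 OR NOT v7) — v8 is true.
  15. (NOT v12 OR v4 OR NOT v5) — NOT v5 is true.
  16. (NOT v11 OR NOT v8 OR v5) — NOT v11 is true.
  17. (NOT v9 OR NOT v6 OR NOT v7) — NOT v7 is true.
  18. (v9 OR NOT v3) — NOT v3 is true.
  19. (NOT v12 OR v11) — NOT v12 is true.
  20. (NOT v10 OR NOT v11) — NOT v11 is true.
  21. (NOT v7) — NOT v7 is true.
  22. (NOT v2 OR NOT v12) — NOT v12 is true.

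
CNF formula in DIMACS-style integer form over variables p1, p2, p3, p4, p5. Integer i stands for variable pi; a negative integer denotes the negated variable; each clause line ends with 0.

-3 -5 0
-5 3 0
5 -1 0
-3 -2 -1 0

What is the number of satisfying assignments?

8

Case analysis on p3 and p5:
  p3=1, p5=1: a clause becomes empty — 0.
  p3=1, p5=0: remaining (p1,p2,p4) ∈ {(0,0,0); (0,0,1); (0,1,0); (0,1,1)} — 4.
  p3=0, p5=1: a clause becomes empty — 0.
  p3=0, p5=0: remaining (p1,p2,p4) ∈ {(0,0,0); (0,0,1); (0,1,0); (0,1,1)} — 4.
Total: 0 + 4 + 0 + 4 = 8.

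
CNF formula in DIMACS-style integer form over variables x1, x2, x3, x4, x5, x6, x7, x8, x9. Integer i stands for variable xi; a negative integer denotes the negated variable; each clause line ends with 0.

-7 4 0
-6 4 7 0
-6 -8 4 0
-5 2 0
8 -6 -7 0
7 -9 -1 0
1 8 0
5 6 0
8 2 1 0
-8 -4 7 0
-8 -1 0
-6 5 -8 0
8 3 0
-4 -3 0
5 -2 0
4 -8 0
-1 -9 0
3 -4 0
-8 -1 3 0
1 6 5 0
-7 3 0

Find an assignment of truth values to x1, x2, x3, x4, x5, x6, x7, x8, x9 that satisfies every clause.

x1=T, x2=T, x3=T, x4=F, x5=T, x6=F, x7=F, x8=F, x9=F

Pure literal: x9 appears only negated; assign x9 = False.
Set x1 = True and propagate.
  then x8 is forced to False.
  then x3 is forced to True.
  then x4 is forced to False.
  then x7 is forced to False.
  then x6 is forced to False.
  then x5 is forced to True.
  then x2 is forced to True.
Every clause has at least one true literal under this assignment.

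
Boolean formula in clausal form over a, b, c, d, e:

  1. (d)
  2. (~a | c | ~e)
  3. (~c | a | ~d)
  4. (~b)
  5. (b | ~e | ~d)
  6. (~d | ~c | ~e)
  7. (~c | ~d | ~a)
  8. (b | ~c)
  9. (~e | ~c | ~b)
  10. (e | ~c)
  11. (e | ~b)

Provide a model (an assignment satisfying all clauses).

a = True  b = False  c = False  d = True  e = False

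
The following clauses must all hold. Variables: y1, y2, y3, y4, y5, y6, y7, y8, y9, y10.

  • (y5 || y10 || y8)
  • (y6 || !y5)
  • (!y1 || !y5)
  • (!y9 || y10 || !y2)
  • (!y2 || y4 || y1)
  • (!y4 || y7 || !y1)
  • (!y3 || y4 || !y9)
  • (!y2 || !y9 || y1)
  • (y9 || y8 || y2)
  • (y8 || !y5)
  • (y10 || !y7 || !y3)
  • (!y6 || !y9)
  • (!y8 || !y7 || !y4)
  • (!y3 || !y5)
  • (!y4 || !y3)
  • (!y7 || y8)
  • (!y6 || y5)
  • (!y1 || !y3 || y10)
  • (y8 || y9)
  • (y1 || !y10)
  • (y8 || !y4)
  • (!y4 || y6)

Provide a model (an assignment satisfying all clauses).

y1=T, y2=T, y3=F, y4=F, y5=F, y6=F, y7=F, y8=T, y9=F, y10=F

y3 occurs only negated in the remaining clauses — set y3 = False.
Try y1 = True.
  then y5 is forced to False.
  then y6 is forced to False.
  then y4 is forced to False.
The remaining clauses are satisfied by y2 = True, y7 = False, y8 = True, y9 = False, y10 = False.
Every clause has at least one true literal under this assignment.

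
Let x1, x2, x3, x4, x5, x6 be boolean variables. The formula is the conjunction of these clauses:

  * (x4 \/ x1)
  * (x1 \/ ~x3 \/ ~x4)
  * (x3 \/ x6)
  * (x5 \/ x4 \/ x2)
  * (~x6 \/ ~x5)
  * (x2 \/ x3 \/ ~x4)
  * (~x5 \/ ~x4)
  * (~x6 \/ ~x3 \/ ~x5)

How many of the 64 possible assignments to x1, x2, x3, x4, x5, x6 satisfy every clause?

Case analysis on x4 and x3:
  x4=T, x3=T: remaining (x1,x2,x5,x6) ∈ {(T,F,F,F); (T,F,F,T); (T,T,F,F); (T,T,F,T)} — 4.
  x4=T, x3=F: remaining (x1,x2,x5,x6) ∈ {(F,T,F,T); (T,T,F,T)} — 2.
  x4=F, x3=T: remaining (x1,x2,x5,x6) ∈ {(T,F,T,F); (T,T,F,F); (T,T,F,T); (T,T,T,F)} — 4.
  x4=F, x3=F: remaining (x1,x2,x5,x6) ∈ {(T,T,F,T)} — 1.
Total: 4 + 2 + 4 + 1 = 11.

11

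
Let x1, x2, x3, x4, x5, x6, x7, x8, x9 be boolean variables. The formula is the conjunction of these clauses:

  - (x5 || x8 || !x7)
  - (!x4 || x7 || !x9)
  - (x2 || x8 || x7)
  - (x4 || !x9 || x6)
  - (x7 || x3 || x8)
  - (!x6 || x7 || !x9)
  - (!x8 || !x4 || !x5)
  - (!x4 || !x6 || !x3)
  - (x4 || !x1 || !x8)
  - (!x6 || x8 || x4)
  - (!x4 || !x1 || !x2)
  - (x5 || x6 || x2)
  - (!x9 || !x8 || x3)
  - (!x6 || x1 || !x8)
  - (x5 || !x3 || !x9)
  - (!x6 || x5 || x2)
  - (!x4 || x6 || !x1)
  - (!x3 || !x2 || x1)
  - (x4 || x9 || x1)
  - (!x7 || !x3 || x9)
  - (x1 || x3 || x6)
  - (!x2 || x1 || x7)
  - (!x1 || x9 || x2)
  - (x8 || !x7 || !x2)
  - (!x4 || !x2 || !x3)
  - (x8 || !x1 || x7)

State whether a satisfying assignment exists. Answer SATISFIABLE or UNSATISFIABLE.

SATISFIABLE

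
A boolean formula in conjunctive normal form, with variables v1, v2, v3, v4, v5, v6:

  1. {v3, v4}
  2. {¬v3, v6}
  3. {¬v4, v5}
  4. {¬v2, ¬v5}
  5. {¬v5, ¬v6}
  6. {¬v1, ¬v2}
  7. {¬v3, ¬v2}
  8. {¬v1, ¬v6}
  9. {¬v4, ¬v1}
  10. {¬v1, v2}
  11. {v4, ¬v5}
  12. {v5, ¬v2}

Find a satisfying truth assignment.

v1=0, v2=0, v3=0, v4=1, v5=1, v6=0

Check each clause:
  1. {v4, v3} — v4 is true.
  2. {¬v3, v6} — ¬v3 is true.
  3. {v5, ¬v4} — v5 is true.
  4. {¬v2, ¬v5} — ¬v2 is true.
  5. {¬v6, ¬v5} — ¬v6 is true.
  6. {¬v2, ¬v1} — ¬v1 is true.
  7. {¬v2, ¬v3} — ¬v3 is true.
  8. {¬v1, ¬v6} — ¬v6 is true.
  9. {¬v4, ¬v1} — ¬v1 is true.
  10. {¬v1, v2} — ¬v1 is true.
  11. {¬v5, v4} — v4 is true.
  12. {¬v2, v5} — v5 is true.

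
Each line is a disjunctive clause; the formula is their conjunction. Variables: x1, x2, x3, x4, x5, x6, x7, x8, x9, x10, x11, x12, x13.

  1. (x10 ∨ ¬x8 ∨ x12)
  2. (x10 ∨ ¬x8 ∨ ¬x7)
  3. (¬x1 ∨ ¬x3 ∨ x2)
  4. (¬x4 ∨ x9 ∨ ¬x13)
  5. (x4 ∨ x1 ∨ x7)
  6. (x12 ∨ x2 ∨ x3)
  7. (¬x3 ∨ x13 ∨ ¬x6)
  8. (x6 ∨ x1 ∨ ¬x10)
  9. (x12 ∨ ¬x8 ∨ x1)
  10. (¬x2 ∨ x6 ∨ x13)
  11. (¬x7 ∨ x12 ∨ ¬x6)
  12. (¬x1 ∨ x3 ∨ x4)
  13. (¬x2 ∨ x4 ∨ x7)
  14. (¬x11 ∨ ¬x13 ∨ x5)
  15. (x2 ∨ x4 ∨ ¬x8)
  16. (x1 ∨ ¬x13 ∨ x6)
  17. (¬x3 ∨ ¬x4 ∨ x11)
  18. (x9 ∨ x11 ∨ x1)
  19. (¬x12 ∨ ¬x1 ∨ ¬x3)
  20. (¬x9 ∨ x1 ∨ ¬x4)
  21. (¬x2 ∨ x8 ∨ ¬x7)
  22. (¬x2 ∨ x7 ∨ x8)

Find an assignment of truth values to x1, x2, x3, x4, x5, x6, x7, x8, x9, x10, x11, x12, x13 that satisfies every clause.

x1=F, x2=F, x3=F, x4=T, x5=F, x6=T, x7=T, x8=F, x9=F, x10=T, x11=T, x12=T, x13=F

Try x1 = False.
Branch on x2: take x2 = False.
Branch on x3: take x3 = False.
  then x12 is forced to True.
For the remaining variables, x4 = True, x5 = False, x6 = True, x7 = True, x8 = False, x9 = False, x10 = True, x11 = True, x13 = False works.
Every clause has at least one true literal under this assignment.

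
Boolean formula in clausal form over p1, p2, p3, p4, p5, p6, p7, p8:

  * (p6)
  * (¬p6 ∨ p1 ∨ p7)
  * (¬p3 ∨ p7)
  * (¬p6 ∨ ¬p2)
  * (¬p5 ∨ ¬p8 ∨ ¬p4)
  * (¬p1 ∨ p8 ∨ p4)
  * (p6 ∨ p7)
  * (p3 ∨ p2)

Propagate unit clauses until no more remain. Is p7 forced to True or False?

True

Unit clause (p6) sets p6 = True.
(¬p2 ∨ ¬p6): since p6 = True, the clause reduces to (¬p2). p2 = False.
(p2 ∨ p3): since p2 = False, the clause reduces to (p3). p3 = True.
In (p7 ∨ ¬p3), ¬p3 is now false; p7 must hold, so p7 = True.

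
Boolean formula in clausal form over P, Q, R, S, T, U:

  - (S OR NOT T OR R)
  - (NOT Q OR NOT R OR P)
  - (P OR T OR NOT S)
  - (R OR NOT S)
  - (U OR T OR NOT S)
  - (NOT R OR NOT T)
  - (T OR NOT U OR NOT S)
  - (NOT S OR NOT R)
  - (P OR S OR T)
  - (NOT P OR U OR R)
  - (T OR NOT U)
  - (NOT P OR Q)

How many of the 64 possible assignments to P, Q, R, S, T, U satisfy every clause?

The models are:
  P=1 Q=1 R=1 S=0 T=0 U=0
That's 1 in total.

1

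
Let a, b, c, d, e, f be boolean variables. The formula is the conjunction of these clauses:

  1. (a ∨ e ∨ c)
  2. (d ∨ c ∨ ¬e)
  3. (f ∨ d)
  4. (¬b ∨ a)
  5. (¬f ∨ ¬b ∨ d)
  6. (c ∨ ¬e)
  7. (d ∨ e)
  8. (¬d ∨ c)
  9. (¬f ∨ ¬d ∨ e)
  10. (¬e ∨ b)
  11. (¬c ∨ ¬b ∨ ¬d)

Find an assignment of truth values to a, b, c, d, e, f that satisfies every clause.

a occurs only positively in the remaining clauses — set a = True.
Try b = False.
  then e is forced to False.
  then d is forced to True.
  then c is forced to True.
  then f is forced to False.
Every clause has at least one true literal under this assignment.

a=True, b=False, c=True, d=True, e=False, f=False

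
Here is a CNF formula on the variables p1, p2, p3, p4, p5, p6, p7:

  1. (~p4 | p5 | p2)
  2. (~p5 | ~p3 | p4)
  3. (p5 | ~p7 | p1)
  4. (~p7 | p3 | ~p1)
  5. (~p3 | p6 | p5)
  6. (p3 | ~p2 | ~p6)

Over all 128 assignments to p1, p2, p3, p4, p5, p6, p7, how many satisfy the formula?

Split on p3, then p5.
  p3=1, p5=1: forces p4=1; p1, p2, p6, p7 free → 2^4 = 16.
  p3=1, p5=0: 9 of the 32 assignments to (p1,p2,p4,p6,p7) work.
  p3=0, p5=1: p4 free; 9 ways for (p1,p2,p6,p7) × 2^1 = 18.
  p3=0, p5=0: p1 free; 4 ways for (p2,p4,p6,p7) × 2^1 = 8.
Total: 16 + 9 + 18 + 8 = 51.

51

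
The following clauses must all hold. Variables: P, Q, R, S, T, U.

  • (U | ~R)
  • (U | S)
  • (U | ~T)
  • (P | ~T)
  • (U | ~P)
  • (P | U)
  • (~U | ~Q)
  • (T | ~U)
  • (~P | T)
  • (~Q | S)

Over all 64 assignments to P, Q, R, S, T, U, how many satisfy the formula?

4

The models are:
  P=1 Q=0 R=0 S=0 T=1 U=1
  P=1 Q=0 R=0 S=1 T=1 U=1
  P=1 Q=0 R=1 S=0 T=1 U=1
  P=1 Q=0 R=1 S=1 T=1 U=1
Count: 4.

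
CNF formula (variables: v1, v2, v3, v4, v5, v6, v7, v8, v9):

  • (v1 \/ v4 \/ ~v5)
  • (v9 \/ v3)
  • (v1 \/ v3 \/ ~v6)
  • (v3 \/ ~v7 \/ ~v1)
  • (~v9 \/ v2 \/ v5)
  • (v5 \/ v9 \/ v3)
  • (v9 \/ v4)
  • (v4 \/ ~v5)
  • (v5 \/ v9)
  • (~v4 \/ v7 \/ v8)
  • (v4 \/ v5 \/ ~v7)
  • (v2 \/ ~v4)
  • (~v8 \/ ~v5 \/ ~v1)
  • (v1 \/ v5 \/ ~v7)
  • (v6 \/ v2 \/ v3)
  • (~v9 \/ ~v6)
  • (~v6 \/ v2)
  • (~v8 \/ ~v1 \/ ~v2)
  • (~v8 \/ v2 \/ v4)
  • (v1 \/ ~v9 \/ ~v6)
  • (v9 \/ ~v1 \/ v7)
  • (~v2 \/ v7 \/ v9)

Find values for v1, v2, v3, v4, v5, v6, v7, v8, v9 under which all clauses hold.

v1 = F  v2 = T  v3 = T  v4 = T  v5 = T  v6 = F  v7 = T  v8 = T  v9 = T

Check each clause:
  1. (~v5 \/ v4 \/ v1) — v4 is true.
  2. (v9 \/ v3) — v9 is true.
  3. (~v6 \/ v3 \/ v1) — ~v6 is true.
  4. (~v1 \/ ~v7 \/ v3) — v3 is true.
  5. (~v9 \/ v5 \/ v2) — v2 is true.
  6. (v5 \/ v9 \/ v3) — v9 is true.
  7. (v9 \/ v4) — v9 is true.
  8. (v4 \/ ~v5) — v4 is true.
  9. (v5 \/ v9) — v9 is true.
  10. (~v4 \/ v7 \/ v8) — v8 is true.
  11. (v4 \/ v5 \/ ~v7) — v4 is true.
  12. (v2 \/ ~v4) — v2 is true.
  13. (~v5 \/ ~v8 \/ ~v1) — ~v1 is true.
  14. (v5 \/ v1 \/ ~v7) — v5 is true.
  15. (v6 \/ v3 \/ v2) — v2 is true.
  16. (~v6 \/ ~v9) — ~v6 is true.
  17. (v2 \/ ~v6) — v2 is true.
  18. (~v8 \/ ~v1 \/ ~v2) — ~v1 is true.
  19. (v4 \/ ~v8 \/ v2) — v2 is true.
  20. (v1 \/ ~v6 \/ ~v9) — ~v6 is true.
  21. (~v1 \/ v9 \/ v7) — v9 is true.
  22. (~v2 \/ v7 \/ v9) — v9 is true.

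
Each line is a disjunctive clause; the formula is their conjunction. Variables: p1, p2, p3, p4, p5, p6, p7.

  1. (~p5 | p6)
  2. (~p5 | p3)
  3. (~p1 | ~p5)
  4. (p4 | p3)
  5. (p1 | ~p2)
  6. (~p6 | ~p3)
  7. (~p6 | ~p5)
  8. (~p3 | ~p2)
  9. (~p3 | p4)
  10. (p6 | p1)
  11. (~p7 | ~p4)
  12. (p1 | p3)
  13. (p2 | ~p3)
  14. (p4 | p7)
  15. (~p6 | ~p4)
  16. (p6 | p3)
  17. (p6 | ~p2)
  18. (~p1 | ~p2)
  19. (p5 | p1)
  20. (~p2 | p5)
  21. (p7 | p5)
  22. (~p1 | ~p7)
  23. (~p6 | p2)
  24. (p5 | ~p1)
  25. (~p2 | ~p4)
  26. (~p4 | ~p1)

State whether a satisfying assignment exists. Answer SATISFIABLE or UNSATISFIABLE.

p1 = True:
  propagation gives p5=False; an empty clause results — contradiction.
p1 = False:
  propagation gives p2=False, p6=True; an empty clause results — contradiction.
Every branch closes, so no satisfying assignment exists.

UNSATISFIABLE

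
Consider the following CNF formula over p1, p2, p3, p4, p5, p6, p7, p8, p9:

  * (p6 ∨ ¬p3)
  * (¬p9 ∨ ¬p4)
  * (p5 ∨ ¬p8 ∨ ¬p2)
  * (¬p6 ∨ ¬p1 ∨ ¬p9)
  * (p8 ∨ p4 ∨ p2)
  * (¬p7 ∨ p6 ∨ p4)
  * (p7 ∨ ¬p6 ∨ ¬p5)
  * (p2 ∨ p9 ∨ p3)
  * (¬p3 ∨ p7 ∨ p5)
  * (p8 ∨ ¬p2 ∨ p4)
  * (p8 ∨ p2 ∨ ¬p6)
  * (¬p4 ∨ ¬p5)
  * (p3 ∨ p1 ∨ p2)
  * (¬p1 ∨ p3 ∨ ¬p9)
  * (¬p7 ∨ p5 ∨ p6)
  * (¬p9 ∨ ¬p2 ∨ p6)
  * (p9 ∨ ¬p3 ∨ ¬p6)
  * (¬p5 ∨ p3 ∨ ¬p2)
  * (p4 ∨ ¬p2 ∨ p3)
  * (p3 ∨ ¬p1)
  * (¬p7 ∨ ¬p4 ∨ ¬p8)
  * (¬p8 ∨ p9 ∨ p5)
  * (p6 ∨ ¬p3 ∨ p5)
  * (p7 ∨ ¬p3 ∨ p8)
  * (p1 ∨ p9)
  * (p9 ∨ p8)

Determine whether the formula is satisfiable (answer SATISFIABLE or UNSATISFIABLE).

SATISFIABLE

Branch on p1: take p1 = False.
  then p9 is forced to True.
  then p4 is forced to False.
Branch on p2: take p2 = True.
  then p8 is forced to True.
  then p5 is forced to True.
  then p6 is forced to True.
  then p7 is forced to True.
  then p3 is forced to True.
So p1 = 0, p2 = 1, p3 = 1, p4 = 0, p5 = 1, p6 = 1, p7 = 1, p8 = 1, p9 = 1 is a satisfying assignment.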